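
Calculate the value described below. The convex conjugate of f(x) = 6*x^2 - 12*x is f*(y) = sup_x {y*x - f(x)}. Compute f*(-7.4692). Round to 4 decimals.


f*(y) = sup_x {y*x - a*x^2 - b*x} = sup_x {(y-b)*x - a*x^2}
FOC: (y - b) - 2a*x = 0 => x* = (y - b)/(2a)
x* = (-7.4692 + 12)/(2*6) = 0.3776
f*(-7.4692) = (y-b)^2/(4a) = (-7.4692 + 12)^2/(4*6)
= 20.5281/24 = 0.8553


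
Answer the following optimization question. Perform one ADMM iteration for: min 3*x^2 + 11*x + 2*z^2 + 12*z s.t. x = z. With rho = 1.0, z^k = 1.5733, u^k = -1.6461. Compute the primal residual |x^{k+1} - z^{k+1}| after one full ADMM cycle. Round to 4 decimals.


ADMM iteration with rho = 1.0, z^k = 1.5733, u^k = -1.6461
Step 1: x-update.
Minimize 3*x^2 + 11*x + (1.0/2)*(x - 1.5733 - 1.6461)^2
FOC: (2*3 + 1.0)*x = -11 + 1.0*(1.5733 + 1.6461)
x^{k+1} = -1.1115
Step 2: z-update.
Minimize 2*z^2 + 12*z + (1.0/2)*(-1.1115 - z - 1.6461)^2
FOC: (2*2 + 1.0)*z = -12 + 1.0*(-1.1115 - 1.6461)
z^{k+1} = -2.9515
Step 3: u-update.
u^{k+1} = -1.6461 - 1.1115 + 2.9515 = 0.1939
Step 4: Primal residual = |-1.1115 + 2.9515| = 1.84


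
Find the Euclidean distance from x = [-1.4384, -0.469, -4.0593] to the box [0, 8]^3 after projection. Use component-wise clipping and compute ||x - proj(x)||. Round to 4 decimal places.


Project each component onto [0, 8].
clip(-1.4384) = 0.0, clip(-0.469) = 0.0, clip(-4.0593) = 0.0
Projection = [0.0, 0.0, 0.0]
Squared diffs: [2.069, 0.22, 16.4779]
Distance = sqrt(18.7669) = 4.3321


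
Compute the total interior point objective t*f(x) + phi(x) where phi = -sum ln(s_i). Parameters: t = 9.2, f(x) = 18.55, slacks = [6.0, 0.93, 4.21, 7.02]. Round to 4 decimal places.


Step 1: Compute log-barrier.
ln values: [1.7918, -0.0726, 1.4375, 1.9488]
phi = -(1.7918 - 0.0726 + 1.4375 + 1.9488) = -5.1054
Step 2: Compute augmented objective.
t*f(x) = 9.2*18.55 = 170.66
Total = 170.66 - 5.1054 = 165.5546


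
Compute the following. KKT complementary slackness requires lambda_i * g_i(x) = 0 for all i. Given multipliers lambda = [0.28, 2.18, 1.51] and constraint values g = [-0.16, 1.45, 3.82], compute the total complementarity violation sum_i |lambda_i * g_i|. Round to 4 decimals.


KKT complementary slackness check:
lambda_1 * g_1 = 0.28 * -0.16 = -0.0448
lambda_2 * g_2 = 2.18 * 1.45 = 3.161
lambda_3 * g_3 = 1.51 * 3.82 = 5.7682
Total violation = 0.0448 + 3.161 + 5.7682 = 8.974


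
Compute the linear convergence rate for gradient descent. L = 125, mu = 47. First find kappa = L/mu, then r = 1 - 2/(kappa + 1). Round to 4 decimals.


Step 1: Compute the condition number.
kappa = L/mu = 125/47 = 2.6596
Step 2: Compute the convergence rate.
r = 1 - 2/(kappa + 1) = 1 - 2*mu/(L + mu) = (L - mu)/(L + mu) = 78/172 = 0.4535


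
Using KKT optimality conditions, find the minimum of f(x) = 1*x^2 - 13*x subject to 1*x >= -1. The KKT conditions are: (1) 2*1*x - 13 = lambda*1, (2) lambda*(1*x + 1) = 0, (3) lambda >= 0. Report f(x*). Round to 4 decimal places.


Step 1: Try lambda = 0 (constraint inactive).
Stationarity: 2*1*x - 13 = 0
x* = 13/(2*1) = 6.5
Check constraint: 1*6.5 = 6.5 >= -1 -- satisfied.
Step 2: Compute optimal value.
f(x*) = 1*6.5^2 - 13*6.5 = -42.25


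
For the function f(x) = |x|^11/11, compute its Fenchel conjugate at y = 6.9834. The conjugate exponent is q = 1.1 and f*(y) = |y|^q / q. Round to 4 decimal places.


The conjugate exponent q satisfies 1/p + 1/q = 1.
p = 11, so q = 11/(11 - 1) = 1.1
|y|^q = 6.9834^1.1 = 8.4815
f*(6.9834) = 8.4815 / 1.1 = 7.7105


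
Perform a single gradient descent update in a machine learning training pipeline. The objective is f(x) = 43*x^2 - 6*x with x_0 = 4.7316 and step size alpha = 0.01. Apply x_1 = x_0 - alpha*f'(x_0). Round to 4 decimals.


We compute the gradient at x_0 and apply the update.
f'(x) = 86*x - 6
f'(4.7316) = 86*4.7316 - 6 = 400.9176
x_1 = 4.7316 - 0.01*400.9176 = 0.7224


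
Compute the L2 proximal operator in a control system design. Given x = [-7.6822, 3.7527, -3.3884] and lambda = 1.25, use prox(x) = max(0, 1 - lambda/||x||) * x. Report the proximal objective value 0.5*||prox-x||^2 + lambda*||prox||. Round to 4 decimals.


Step 1: Compute ||x||.
||x|| = 9.1967
Step 2: Compute scaling factor.
scale = max(0, 1 - 1.25/9.1967) = 0.8641
Step 3: prox(x) = [-6.6381, 3.2426, -2.9279]
||prox(x)|| = 7.9467
Step 4: Proximal objective.
0.5*||prox-x||^2 = 0.7813
lambda*||prox|| = 9.9334
Total = 10.7147


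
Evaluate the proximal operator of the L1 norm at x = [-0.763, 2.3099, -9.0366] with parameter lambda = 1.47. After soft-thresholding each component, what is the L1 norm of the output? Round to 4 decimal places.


Soft-thresholding with lambda = 1.47:
prox(-0.763) = sign(-0.763)*max(|-0.763| - 1.47, 0) = 0.0
prox(2.3099) = sign(2.3099)*max(|2.3099| - 1.47, 0) = 0.8399
prox(-9.0366) = sign(-9.0366)*max(|-9.0366| - 1.47, 0) = -7.5666
prox(x) = [0.0, 0.8399, -7.5666]
||prox(x)||_1 = 0.0 + 0.8399 + 7.5666 = 8.4065


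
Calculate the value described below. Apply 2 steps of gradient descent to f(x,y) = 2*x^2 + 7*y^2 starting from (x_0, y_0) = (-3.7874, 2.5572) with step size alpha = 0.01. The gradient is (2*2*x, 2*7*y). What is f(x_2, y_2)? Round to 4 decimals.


Gradient descent on f(x,y) = 2*x^2 + 7*y^2.
Starting point: (-3.7874, 2.5572), alpha = 0.01
Step 1: grad_x = 2*2*-3.7874 = -15.1496, grad_y = 2*7*2.5572 = 35.8008
  x_1 = -3.7874 - 0.01*-15.1496 = -3.6359
  y_1 = 2.5572 - 0.01*35.8008 = 2.1992
Step 2: grad_x = 2*2*-3.6359 = -14.5436, grad_y = 2*7*2.1992 = 30.7887
  x_2 = -3.6359 - 0.01*-14.5436 = -3.4905
  y_2 = 2.1992 - 0.01*30.7887 = 1.8913
f(-3.4905, 1.8913) = 2*(-3.4905)^2 + 7*1.8913^2 = 49.406


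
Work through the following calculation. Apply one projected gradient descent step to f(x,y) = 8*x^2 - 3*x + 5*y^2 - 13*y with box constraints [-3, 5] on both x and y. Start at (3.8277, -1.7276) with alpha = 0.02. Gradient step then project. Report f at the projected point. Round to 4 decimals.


Step 1: Compute gradient at (3.8277, -1.7276).
grad_x = 2*8*3.8277 - 3 = 58.2432
grad_y = 2*5*-1.7276 - 13 = -30.276
Step 2: Gradient step.
x_raw = 3.8277 - 0.02*58.2432 = 2.6628
y_raw = -1.7276 - 0.02*-30.276 = -1.1221
Step 3: Project onto [-3, 5].
x_proj = clip(2.6628) = 2.6628
y_proj = clip(-1.1221) = -1.1221
Step 4: Evaluate f.
f(2.6628, -1.1221) = 69.6194


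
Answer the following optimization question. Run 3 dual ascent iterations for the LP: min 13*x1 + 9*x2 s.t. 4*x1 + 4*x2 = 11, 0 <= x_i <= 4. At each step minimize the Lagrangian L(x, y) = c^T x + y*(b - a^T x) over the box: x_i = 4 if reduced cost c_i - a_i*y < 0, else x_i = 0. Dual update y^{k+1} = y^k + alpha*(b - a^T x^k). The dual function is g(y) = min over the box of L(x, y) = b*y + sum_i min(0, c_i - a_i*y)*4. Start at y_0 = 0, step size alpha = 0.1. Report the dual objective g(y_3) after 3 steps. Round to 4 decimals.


Dual ascent for LP: min 13*x1 + 9*x2, 4*x1 + 4*x2 = 11, 0 <= x_i <= 4
Step 1: y^k = 0.0, reduced costs: (13.0, 9.0)
  x^k = (0.0, 0.0), subgradient = b - a^T x = 11.0
  y^{k+1} = 0.0 + 0.1*11.0 = 1.1
Step 2: y^k = 1.1, reduced costs: (8.6, 4.6)
  x^k = (0.0, 0.0), subgradient = b - a^T x = 11.0
  y^{k+1} = 1.1 + 0.1*11.0 = 2.2
Step 3: y^k = 2.2, reduced costs: (4.2, 0.2)
  x^k = (0.0, 0.0), subgradient = b - a^T x = 11.0
  y^{k+1} = 2.2 + 0.1*11.0 = 3.3
Dual objective at y_3 = 3.3: reduced costs (-0.2, -4.2), box minimizer x = (4.0, 4.0)
g(y_3) = b*y + (c1 - a1*y)*x1 + (c2 - a2*y)*x2 = 11*3.3 + (-0.2)*4.0 + (-4.2)*4.0 = 36.3 - 0.8 - 16.8 = 18.7


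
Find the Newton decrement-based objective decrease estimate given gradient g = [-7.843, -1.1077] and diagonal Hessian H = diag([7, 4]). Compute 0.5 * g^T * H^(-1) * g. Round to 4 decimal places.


Step 1: H is diagonal, so H^(-1) * g = [-1.1204, -0.2769].
Step 2: g^T H^(-1) g = sum_i g_i^2 / H_ii
  = (-7.843)^2/7 + (-1.1077)^2/4
  = 8.7875 + 0.3067 = 9.0943
Step 3: Objective decrease = 0.5 * g^T H^(-1) g = 4.5471


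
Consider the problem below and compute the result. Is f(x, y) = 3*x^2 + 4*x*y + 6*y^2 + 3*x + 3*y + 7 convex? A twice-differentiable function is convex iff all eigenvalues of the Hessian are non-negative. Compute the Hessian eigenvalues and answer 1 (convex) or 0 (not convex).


The Hessian of f(x,y) = 3*x^2 + 4*x*y + 6*y^2 + 3*x + 3*y + 7 is:
H = [[6, 4], [4, 12]]
Trace = 6 + 12 = 18
Determinant = 6*12 - (4)^2 = 56
Discriminant = (18)^2 - 4*56 = 100.0
Eigenvalues: lambda_1 = 4.0, lambda_2 = 14.0
The function is convex.

1


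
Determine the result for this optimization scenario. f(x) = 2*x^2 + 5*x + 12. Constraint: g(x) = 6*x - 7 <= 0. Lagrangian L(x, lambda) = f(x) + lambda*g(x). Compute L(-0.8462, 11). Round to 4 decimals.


Step 1: Evaluate f(x).
f(-0.8462) = 2*(-0.8462)^2 + 5*(-0.8462) + 12 = 9.2011
Step 2: Evaluate g(x).
g(-0.8462) = 6*-0.8462 - 7 = -12.0772
Step 3: Compute Lagrangian.
L = 9.2011 + 11*-12.0772 = -123.6481


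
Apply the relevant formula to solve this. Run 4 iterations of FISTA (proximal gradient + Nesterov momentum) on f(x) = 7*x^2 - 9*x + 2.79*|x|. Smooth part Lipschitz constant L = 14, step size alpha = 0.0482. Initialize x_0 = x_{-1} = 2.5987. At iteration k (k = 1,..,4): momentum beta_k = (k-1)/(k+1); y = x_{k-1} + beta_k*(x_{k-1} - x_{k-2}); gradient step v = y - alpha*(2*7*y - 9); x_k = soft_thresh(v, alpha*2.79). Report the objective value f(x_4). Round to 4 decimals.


FISTA on f(x) = 7*x^2 - 9*x + 2.79*|x|
L = 14, alpha = 0.0482
Iteration 1: beta = 0.0, y = 2.5987 + 0.0*(2.5987 - 2.5987) = 2.5987
  grad(y) = 27.3818, v = y - alpha*grad = 1.2789
  prox(v) = soft_thresh(1.2789, 0.1345) = 1.1444
Iteration 2: beta = 0.3333, y = 1.1444 + 0.3333*(1.1444 - 2.5987) = 0.6597
  grad(y) = 0.2352, v = y - alpha*grad = 0.6483
  prox(v) = soft_thresh(0.6483, 0.1345) = 0.5138
Iteration 3: beta = 0.5, y = 0.5138 + 0.5*(0.5138 - 1.1444) = 0.1986
  grad(y) = -6.2202, v = y - alpha*grad = 0.4984
  prox(v) = soft_thresh(0.4984, 0.1345) = 0.3639
Iteration 4: beta = 0.6, y = 0.3639 + 0.6*(0.3639 - 0.5138) = 0.2739
  grad(y) = -5.1651, v = y - alpha*grad = 0.5229
  prox(v) = soft_thresh(0.5229, 0.1345) = 0.3884
f(x_4) = 7*0.3884^2 - 9*0.3884 + 2.79*|0.3884| = -1.356


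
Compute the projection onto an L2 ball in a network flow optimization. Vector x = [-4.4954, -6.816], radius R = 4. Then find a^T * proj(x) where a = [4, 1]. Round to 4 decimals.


Step 1: Compute ||x|| (intermediates to 6 decimals).
||x|| = sqrt((-4.4954)^2 + (-6.816)^2) = 8.164954
Step 2: Project.
Since ||x|| > R, scale = R/||x|| = 4/8.164954 = 0.489899, proj(x) = scale * x
proj(x) = [-2.202292, -3.339152]
Step 3: Dot product.
a^T * proj(x) = 4*(-2.202292) + 1*(-3.339152) = -12.1483


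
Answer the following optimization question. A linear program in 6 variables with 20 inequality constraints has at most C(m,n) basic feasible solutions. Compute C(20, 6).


Each vertex corresponds to some choice of n active constraints out of m, so the number of vertices is at most C(m, n) = m! / (n!(m-n)!).
m = 20, n = 6
Numerator: 20 * 19 * 18 * 17 * 16 * 15
Denominator: 6! = 720
C(20, 6) = 38760


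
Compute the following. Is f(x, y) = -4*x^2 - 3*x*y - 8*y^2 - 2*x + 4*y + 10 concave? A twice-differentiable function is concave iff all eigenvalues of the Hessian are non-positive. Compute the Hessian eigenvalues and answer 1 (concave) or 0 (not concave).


The Hessian of f(x,y) = -4*x^2 - 3*x*y - 8*y^2 - 2*x + 4*y + 10 is:
H = [[-8, -3], [-3, -16]]
Trace = -8 - 16 = -24
Determinant = -8*-16 - (-3)^2 = 119
Discriminant = (-24)^2 - 4*119 = 100.0
Eigenvalues: lambda_1 = -17.0, lambda_2 = -7.0
The function is concave.

1


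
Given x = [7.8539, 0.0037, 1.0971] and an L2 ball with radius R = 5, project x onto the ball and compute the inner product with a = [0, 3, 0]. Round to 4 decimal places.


Step 1: Compute ||x|| (intermediates to 6 decimals).
||x|| = sqrt(7.8539^2 + 0.0037^2 + 1.0971^2) = 7.930157
Step 2: Project.
Since ||x|| > R, scale = R/||x|| = 5/7.930157 = 0.630505, proj(x) = scale * x
proj(x) = [4.951923, 0.002333, 0.691727]
Step 3: Dot product.
a^T * proj(x) = 0*4.951923 + 3*0.002333 + 0*0.691727 = 0.007


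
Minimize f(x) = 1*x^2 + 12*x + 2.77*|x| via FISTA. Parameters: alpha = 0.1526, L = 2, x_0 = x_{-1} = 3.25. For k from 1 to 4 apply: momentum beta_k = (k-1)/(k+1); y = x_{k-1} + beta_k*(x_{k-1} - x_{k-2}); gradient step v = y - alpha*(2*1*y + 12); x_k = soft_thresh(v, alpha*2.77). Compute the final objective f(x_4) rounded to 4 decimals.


FISTA on f(x) = 1*x^2 + 12*x + 2.77*|x|
L = 2, alpha = 0.1526
Iteration 1: beta = 0.0, y = 3.25 + 0.0*(3.25 - 3.25) = 3.25
  grad(y) = 18.5, v = y - alpha*grad = 0.4269
  prox(v) = soft_thresh(0.4269, 0.4227) = 0.0042
Iteration 2: beta = 0.3333, y = 0.0042 + 0.3333*(0.0042 - 3.25) = -1.0777
  grad(y) = 9.8445, v = y - alpha*grad = -2.58
  prox(v) = soft_thresh(-2.58, 0.4227) = -2.1573
Iteration 3: beta = 0.5, y = -2.1573 + 0.5*(-2.1573 - 0.0042) = -3.2381
  grad(y) = 5.5239, v = y - alpha*grad = -4.081
  prox(v) = soft_thresh(-4.081, 0.4227) = -3.6583
Iteration 4: beta = 0.6, y = -3.6583 + 0.6*(-3.6583 + 2.1573) = -4.5589
  grad(y) = 2.8822, v = y - alpha*grad = -4.9987
  prox(v) = soft_thresh(-4.9987, 0.4227) = -4.576
f(x_4) = 1*(-4.576)^2 + 12*(-4.576) + 2.77*|-4.576| = -21.2967


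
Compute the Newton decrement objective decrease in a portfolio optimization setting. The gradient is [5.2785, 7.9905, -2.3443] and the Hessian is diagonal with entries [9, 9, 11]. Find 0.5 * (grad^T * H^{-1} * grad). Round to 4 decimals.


Step 1: H is diagonal, so H^(-1) * g = [0.5865, 0.8878, -0.2131].
Step 2: g^T H^(-1) g = sum_i g_i^2 / H_ii
  = (5.2785)^2/9 + (7.9905)^2/9 + (-2.3443)^2/11
  = 3.0958 + 7.0942 + 0.4996 = 10.6897
Step 3: Objective decrease = 0.5 * g^T H^(-1) g = 5.3448


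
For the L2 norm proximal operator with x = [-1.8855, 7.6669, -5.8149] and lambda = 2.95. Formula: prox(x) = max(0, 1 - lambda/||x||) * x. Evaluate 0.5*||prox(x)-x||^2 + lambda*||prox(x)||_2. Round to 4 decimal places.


Step 1: Compute ||x||.
||x|| = 9.8056
Step 2: Compute scaling factor.
scale = max(0, 1 - 2.95/9.8056) = 0.6992
Step 3: prox(x) = [-1.3182, 5.3603, -4.0655]
||prox(x)|| = 6.8556
Step 4: Proximal objective.
0.5*||prox-x||^2 = 4.3513
lambda*||prox|| = 20.224
Total = 24.5752


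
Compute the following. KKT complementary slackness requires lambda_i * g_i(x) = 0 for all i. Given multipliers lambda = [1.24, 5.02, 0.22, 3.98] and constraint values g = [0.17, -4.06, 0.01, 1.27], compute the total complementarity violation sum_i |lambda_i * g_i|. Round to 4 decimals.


KKT complementary slackness check:
lambda_1 * g_1 = 1.24 * 0.17 = 0.2108
lambda_2 * g_2 = 5.02 * -4.06 = -20.3812
lambda_3 * g_3 = 0.22 * 0.01 = 0.0022
lambda_4 * g_4 = 3.98 * 1.27 = 5.0546
Total violation = 0.2108 + 20.3812 + 0.0022 + 5.0546 = 25.6488


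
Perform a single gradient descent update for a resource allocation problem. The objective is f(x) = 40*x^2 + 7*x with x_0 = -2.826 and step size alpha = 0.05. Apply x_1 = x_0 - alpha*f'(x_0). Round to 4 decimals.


We compute the gradient at x_0 and apply the update.
f'(x) = 80*x + 7
f'(-2.826) = 80*-2.826 + 7 = -219.08
x_1 = -2.826 - 0.05*-219.08 = 8.128


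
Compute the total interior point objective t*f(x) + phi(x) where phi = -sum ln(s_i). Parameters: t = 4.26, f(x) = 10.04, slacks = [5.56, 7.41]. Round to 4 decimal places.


Step 1: Compute log-barrier.
ln values: [1.7156, 2.0028]
phi = -(1.7156 + 2.0028) = -3.7184
Step 2: Compute augmented objective.
t*f(x) = 4.26*10.04 = 42.7704
Total = 42.7704 - 3.7184 = 39.052


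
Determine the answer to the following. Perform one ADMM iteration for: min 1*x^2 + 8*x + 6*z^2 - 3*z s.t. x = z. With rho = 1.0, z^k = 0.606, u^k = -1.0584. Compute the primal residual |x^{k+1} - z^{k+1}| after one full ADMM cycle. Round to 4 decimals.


ADMM iteration with rho = 1.0, z^k = 0.606, u^k = -1.0584
Step 1: x-update.
Minimize 1*x^2 + 8*x + (1.0/2)*(x - 0.606 - 1.0584)^2
FOC: (2*1 + 1.0)*x = -8 + 1.0*(0.606 + 1.0584)
x^{k+1} = -2.1119
Step 2: z-update.
Minimize 6*z^2 - 3*z + (1.0/2)*(-2.1119 - z - 1.0584)^2
FOC: (2*6 + 1.0)*z = 3 + 1.0*(-2.1119 - 1.0584)
z^{k+1} = -0.0131
Step 3: u-update.
u^{k+1} = -1.0584 - 2.1119 + 0.0131 = -3.1572
Step 4: Primal residual = |-2.1119 + 0.0131| = 2.0988


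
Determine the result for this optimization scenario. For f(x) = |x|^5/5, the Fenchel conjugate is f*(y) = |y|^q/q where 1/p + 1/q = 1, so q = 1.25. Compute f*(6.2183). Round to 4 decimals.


The conjugate exponent q satisfies 1/p + 1/q = 1.
p = 5, so q = 5/(5 - 1) = 1.25
|y|^q = 6.2183^1.25 = 9.8195
f*(6.2183) = 9.8195 / 1.25 = 7.8556


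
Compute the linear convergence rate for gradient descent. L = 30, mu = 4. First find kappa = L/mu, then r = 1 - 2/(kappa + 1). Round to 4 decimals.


Step 1: Compute the condition number.
kappa = L/mu = 30/4 = 7.5
Step 2: Compute the convergence rate.
r = 1 - 2/(kappa + 1) = 1 - 2*mu/(L + mu) = (L - mu)/(L + mu) = 26/34 = 0.7647


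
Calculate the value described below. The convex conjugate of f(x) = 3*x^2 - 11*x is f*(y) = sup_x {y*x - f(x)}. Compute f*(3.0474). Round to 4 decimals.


f*(y) = sup_x {y*x - a*x^2 - b*x} = sup_x {(y-b)*x - a*x^2}
FOC: (y - b) - 2a*x = 0 => x* = (y - b)/(2a)
x* = (3.0474 + 11)/(2*3) = 2.3412
f*(3.0474) = (y-b)^2/(4a) = (3.0474 + 11)^2/(4*3)
= 197.3294/12 = 16.4441


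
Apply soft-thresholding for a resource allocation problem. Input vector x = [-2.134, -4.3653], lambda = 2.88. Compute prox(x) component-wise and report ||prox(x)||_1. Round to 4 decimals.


Soft-thresholding with lambda = 2.88:
prox(-2.134) = sign(-2.134)*max(|-2.134| - 2.88, 0) = 0.0
prox(-4.3653) = sign(-4.3653)*max(|-4.3653| - 2.88, 0) = -1.4853
prox(x) = [0.0, -1.4853]
||prox(x)||_1 = 0.0 + 1.4853 = 1.4853


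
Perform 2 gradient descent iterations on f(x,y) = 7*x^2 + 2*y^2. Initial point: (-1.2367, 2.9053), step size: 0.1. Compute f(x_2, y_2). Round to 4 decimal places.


Gradient descent on f(x,y) = 7*x^2 + 2*y^2.
Starting point: (-1.2367, 2.9053), alpha = 0.1
Step 1: grad_x = 2*7*-1.2367 = -17.3138, grad_y = 2*2*2.9053 = 11.6212
  x_1 = -1.2367 - 0.1*-17.3138 = 0.4947
  y_1 = 2.9053 - 0.1*11.6212 = 1.7432
Step 2: grad_x = 2*7*0.4947 = 6.9255, grad_y = 2*2*1.7432 = 6.9727
  x_2 = 0.4947 - 0.1*6.9255 = -0.1979
  y_2 = 1.7432 - 0.1*6.9727 = 1.0459
f(-0.1979, 1.0459) = 7*(-0.1979)^2 + 2*1.0459^2 = 2.4619


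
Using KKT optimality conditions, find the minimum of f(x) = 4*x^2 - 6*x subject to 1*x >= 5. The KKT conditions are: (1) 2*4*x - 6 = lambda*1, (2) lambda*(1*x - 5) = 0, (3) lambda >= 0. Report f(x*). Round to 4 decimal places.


Step 1: Try lambda = 0 (constraint inactive).
x_unc = 6/(2*4) = 0.75
Check: 1*0.75 = 0.75 < 5 -- violated!
Step 2: Constraint must be active: 1*x = 5
x* = 5/1 = 5.0
lambda = (2*4*5.0 - 6)/1 = 34.0
Step 3: Compute optimal value.
f(x*) = 4*5.0^2 - 6*5.0 = 70.0


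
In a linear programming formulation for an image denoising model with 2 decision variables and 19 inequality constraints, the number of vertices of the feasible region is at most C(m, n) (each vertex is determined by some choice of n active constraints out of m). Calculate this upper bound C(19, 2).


Each vertex corresponds to some choice of n active constraints out of m, so the number of vertices is at most C(m, n) = m! / (n!(m-n)!).
m = 19, n = 2
Numerator: 19 * 18
Denominator: 2! = 2
C(19, 2) = 171


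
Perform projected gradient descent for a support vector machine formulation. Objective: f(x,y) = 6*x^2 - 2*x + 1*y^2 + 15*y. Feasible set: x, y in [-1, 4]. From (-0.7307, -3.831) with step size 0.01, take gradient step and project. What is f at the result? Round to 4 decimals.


Step 1: Compute gradient at (-0.7307, -3.831).
grad_x = 2*6*-0.7307 - 2 = -10.7684
grad_y = 2*1*-3.831 + 15 = 7.338
Step 2: Gradient step.
x_raw = -0.7307 - 0.01*-10.7684 = -0.623
y_raw = -3.831 - 0.01*7.338 = -3.9044
Step 3: Project onto [-1, 4].
x_proj = clip(-0.623) = -0.623
y_proj = clip(-3.9044) = -1.0
Step 4: Evaluate f.
f(-0.623, -1.0) = -10.4251


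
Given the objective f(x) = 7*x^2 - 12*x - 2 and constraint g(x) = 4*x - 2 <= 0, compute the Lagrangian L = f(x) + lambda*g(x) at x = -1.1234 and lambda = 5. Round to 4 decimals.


Step 1: Evaluate f(x).
f(-1.1234) = 7*(-1.1234)^2 - 12*(-1.1234) - 2 = 20.315
Step 2: Evaluate g(x).
g(-1.1234) = 4*-1.1234 - 2 = -6.4936
Step 3: Compute Lagrangian.
L = 20.315 + 5*-6.4936 = -12.153


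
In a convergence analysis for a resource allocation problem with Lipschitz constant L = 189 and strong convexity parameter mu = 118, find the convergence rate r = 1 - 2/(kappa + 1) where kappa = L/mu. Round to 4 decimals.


Step 1: Compute the condition number.
kappa = L/mu = 189/118 = 1.6017
Step 2: Compute the convergence rate.
r = 1 - 2/(kappa + 1) = 1 - 2*mu/(L + mu) = (L - mu)/(L + mu) = 71/307 = 0.2313


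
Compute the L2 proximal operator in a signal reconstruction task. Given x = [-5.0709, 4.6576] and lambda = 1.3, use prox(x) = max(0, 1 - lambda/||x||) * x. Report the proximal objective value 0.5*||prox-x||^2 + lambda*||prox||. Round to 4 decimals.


Step 1: Compute ||x||.
||x|| = 6.8853
Step 2: Compute scaling factor.
scale = max(0, 1 - 1.3/6.8853) = 0.8112
Step 3: prox(x) = [-4.1135, 3.7782]
||prox(x)|| = 5.5853
Step 4: Proximal objective.
0.5*||prox-x||^2 = 0.845
lambda*||prox|| = 7.2609
Total = 8.1059


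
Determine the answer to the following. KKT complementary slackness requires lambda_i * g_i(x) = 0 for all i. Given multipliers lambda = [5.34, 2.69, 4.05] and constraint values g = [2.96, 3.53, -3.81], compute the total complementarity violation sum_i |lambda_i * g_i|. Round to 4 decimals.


KKT complementary slackness check:
lambda_1 * g_1 = 5.34 * 2.96 = 15.8064
lambda_2 * g_2 = 2.69 * 3.53 = 9.4957
lambda_3 * g_3 = 4.05 * -3.81 = -15.4305
Total violation = 15.8064 + 9.4957 + 15.4305 = 40.7326


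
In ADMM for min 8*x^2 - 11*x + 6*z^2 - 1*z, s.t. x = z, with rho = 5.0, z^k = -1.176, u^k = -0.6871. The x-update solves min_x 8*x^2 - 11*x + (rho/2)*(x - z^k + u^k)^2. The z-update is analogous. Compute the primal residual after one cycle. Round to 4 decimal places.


ADMM iteration with rho = 5.0, z^k = -1.176, u^k = -0.6871
Step 1: x-update.
Minimize 8*x^2 - 11*x + (5.0/2)*(x + 1.176 - 0.6871)^2
FOC: (2*8 + 5.0)*x = 11 + 5.0*(-1.176 + 0.6871)
x^{k+1} = 0.4074
Step 2: z-update.
Minimize 6*z^2 - 1*z + (5.0/2)*(0.4074 - z - 0.6871)^2
FOC: (2*6 + 5.0)*z = 1 + 5.0*(0.4074 - 0.6871)
z^{k+1} = -0.0234
Step 3: u-update.
u^{k+1} = -0.6871 + 0.4074 + 0.0234 = -0.2563
Step 4: Primal residual = |0.4074 + 0.0234| = 0.4308


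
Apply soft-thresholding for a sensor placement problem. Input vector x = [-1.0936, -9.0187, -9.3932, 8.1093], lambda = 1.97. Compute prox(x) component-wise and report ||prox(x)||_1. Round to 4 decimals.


Soft-thresholding with lambda = 1.97:
prox(-1.0936) = sign(-1.0936)*max(|-1.0936| - 1.97, 0) = 0.0
prox(-9.0187) = sign(-9.0187)*max(|-9.0187| - 1.97, 0) = -7.0487
prox(-9.3932) = sign(-9.3932)*max(|-9.3932| - 1.97, 0) = -7.4232
prox(8.1093) = sign(8.1093)*max(|8.1093| - 1.97, 0) = 6.1393
prox(x) = [0.0, -7.0487, -7.4232, 6.1393]
||prox(x)||_1 = 0.0 + 7.0487 + 7.4232 + 6.1393 = 20.6112


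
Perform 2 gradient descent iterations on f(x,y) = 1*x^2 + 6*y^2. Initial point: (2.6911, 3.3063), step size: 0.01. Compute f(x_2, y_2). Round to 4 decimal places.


Gradient descent on f(x,y) = 1*x^2 + 6*y^2.
Starting point: (2.6911, 3.3063), alpha = 0.01
Step 1: grad_x = 2*1*2.6911 = 5.3822, grad_y = 2*6*3.3063 = 39.6756
  x_1 = 2.6911 - 0.01*5.3822 = 2.6373
  y_1 = 3.3063 - 0.01*39.6756 = 2.9095
Step 2: grad_x = 2*1*2.6373 = 5.2746, grad_y = 2*6*2.9095 = 34.9145
  x_2 = 2.6373 - 0.01*5.2746 = 2.5845
  y_2 = 2.9095 - 0.01*34.9145 = 2.5604
f(2.5845, 2.5604) = 1*2.5845^2 + 6*2.5604^2 = 46.0137


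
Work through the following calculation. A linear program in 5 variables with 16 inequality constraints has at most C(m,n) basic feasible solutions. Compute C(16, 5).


Each vertex corresponds to some choice of n active constraints out of m, so the number of vertices is at most C(m, n) = m! / (n!(m-n)!).
m = 16, n = 5
Numerator: 16 * 15 * 14 * 13 * 12
Denominator: 5! = 120
C(16, 5) = 4368


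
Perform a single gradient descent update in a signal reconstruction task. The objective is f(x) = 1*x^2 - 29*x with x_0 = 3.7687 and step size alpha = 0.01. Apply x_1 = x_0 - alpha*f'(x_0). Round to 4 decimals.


We compute the gradient at x_0 and apply the update.
f'(x) = 2*x - 29
f'(3.7687) = 2*3.7687 - 29 = -21.4626
x_1 = 3.7687 - 0.01*-21.4626 = 3.9833


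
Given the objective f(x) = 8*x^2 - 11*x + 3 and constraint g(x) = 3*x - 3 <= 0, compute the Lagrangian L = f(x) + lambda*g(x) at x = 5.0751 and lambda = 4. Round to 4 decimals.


Step 1: Evaluate f(x).
f(5.0751) = 8*5.0751^2 - 11*5.0751 + 3 = 153.227
Step 2: Evaluate g(x).
g(5.0751) = 3*5.0751 - 3 = 12.2253
Step 3: Compute Lagrangian.
L = 153.227 + 4*12.2253 = 202.1282


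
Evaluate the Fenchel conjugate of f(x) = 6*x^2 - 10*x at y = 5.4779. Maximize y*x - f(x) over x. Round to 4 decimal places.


f*(y) = sup_x {y*x - a*x^2 - b*x} = sup_x {(y-b)*x - a*x^2}
FOC: (y - b) - 2a*x = 0 => x* = (y - b)/(2a)
x* = (5.4779 + 10)/(2*6) = 1.2898
f*(5.4779) = (y-b)^2/(4a) = (5.4779 + 10)^2/(4*6)
= 239.5654/24 = 9.9819


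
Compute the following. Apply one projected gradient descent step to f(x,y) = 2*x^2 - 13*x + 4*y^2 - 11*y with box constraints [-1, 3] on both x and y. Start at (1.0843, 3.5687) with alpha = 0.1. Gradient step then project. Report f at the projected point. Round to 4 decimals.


Step 1: Compute gradient at (1.0843, 3.5687).
grad_x = 2*2*1.0843 - 13 = -8.6628
grad_y = 2*4*3.5687 - 11 = 17.5496
Step 2: Gradient step.
x_raw = 1.0843 - 0.1*-8.6628 = 1.9506
y_raw = 3.5687 - 0.1*17.5496 = 1.8137
Step 3: Project onto [-1, 3].
x_proj = clip(1.9506) = 1.9506
y_proj = clip(1.8137) = 1.8137
Step 4: Evaluate f.
f(1.9506, 1.8137) = -24.5405


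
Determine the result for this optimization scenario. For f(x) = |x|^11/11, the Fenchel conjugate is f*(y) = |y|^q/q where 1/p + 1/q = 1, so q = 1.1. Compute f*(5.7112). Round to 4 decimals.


The conjugate exponent q satisfies 1/p + 1/q = 1.
p = 11, so q = 11/(11 - 1) = 1.1
|y|^q = 5.7112^1.1 = 6.7983
f*(5.7112) = 6.7983 / 1.1 = 6.1803


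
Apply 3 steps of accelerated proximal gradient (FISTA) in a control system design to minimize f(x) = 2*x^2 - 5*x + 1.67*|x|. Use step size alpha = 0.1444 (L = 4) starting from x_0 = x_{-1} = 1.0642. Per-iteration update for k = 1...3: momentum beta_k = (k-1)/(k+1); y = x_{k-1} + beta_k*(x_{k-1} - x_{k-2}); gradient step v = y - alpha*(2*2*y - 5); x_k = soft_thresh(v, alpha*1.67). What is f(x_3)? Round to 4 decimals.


FISTA on f(x) = 2*x^2 - 5*x + 1.67*|x|
L = 4, alpha = 0.1444
Iteration 1: beta = 0.0, y = 1.0642 + 0.0*(1.0642 - 1.0642) = 1.0642
  grad(y) = -0.7432, v = y - alpha*grad = 1.1715
  prox(v) = soft_thresh(1.1715, 0.2411) = 0.9304
Iteration 2: beta = 0.3333, y = 0.9304 + 0.3333*(0.9304 - 1.0642) = 0.8858
  grad(y) = -1.457, v = y - alpha*grad = 1.0961
  prox(v) = soft_thresh(1.0961, 0.2411) = 0.855
Iteration 3: beta = 0.5, y = 0.855 + 0.5*(0.855 - 0.9304) = 0.8173
  grad(y) = -1.7308, v = y - alpha*grad = 1.0672
  prox(v) = soft_thresh(1.0672, 0.2411) = 0.8261
f(x_3) = 2*0.8261^2 - 5*0.8261 + 1.67*|0.8261| = -1.386


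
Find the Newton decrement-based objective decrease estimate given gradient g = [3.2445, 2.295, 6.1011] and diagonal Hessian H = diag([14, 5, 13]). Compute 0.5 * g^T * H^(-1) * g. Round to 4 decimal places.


Step 1: H is diagonal, so H^(-1) * g = [0.2318, 0.459, 0.4693].
Step 2: g^T H^(-1) g = sum_i g_i^2 / H_ii
  = (3.2445)^2/14 + (2.295)^2/5 + (6.1011)^2/13
  = 0.7519 + 1.0534 + 2.8633 = 4.6687
Step 3: Objective decrease = 0.5 * g^T H^(-1) g = 2.3343


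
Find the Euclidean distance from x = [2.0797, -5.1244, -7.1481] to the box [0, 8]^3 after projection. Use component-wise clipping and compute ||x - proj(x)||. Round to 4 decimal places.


Project each component onto [0, 8].
clip(2.0797) = 2.0797, clip(-5.1244) = 0.0, clip(-7.1481) = 0.0
Projection = [2.0797, 0.0, 0.0]
Squared diffs: [0.0, 26.2595, 51.0953]
Distance = sqrt(77.3548) = 8.7952


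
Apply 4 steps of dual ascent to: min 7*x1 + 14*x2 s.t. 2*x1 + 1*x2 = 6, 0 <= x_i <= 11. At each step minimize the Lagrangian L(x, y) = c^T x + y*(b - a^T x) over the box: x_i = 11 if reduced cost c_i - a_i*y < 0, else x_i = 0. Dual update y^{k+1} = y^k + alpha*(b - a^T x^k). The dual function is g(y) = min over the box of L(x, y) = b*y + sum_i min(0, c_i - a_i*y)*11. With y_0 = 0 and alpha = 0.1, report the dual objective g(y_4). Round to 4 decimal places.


Dual ascent for LP: min 7*x1 + 14*x2, 2*x1 + 1*x2 = 6, 0 <= x_i <= 11
Step 1: y^k = 0.0, reduced costs: (7.0, 14.0)
  x^k = (0.0, 0.0), subgradient = b - a^T x = 6.0
  y^{k+1} = 0.0 + 0.1*6.0 = 0.6
Step 2: y^k = 0.6, reduced costs: (5.8, 13.4)
  x^k = (0.0, 0.0), subgradient = b - a^T x = 6.0
  y^{k+1} = 0.6 + 0.1*6.0 = 1.2
Step 3: y^k = 1.2, reduced costs: (4.6, 12.8)
  x^k = (0.0, 0.0), subgradient = b - a^T x = 6.0
  y^{k+1} = 1.2 + 0.1*6.0 = 1.8
Step 4: y^k = 1.8, reduced costs: (3.4, 12.2)
  x^k = (0.0, 0.0), subgradient = b - a^T x = 6.0
  y^{k+1} = 1.8 + 0.1*6.0 = 2.4
Dual objective at y_4 = 2.4: reduced costs (2.2, 11.6), box minimizer x = (0.0, 0.0)
g(y_4) = b*y + (c1 - a1*y)*x1 + (c2 - a2*y)*x2 = 6*2.4 + 2.2*0.0 + 11.6*0.0 = 14.4 + 0.0 + 0.0 = 14.4


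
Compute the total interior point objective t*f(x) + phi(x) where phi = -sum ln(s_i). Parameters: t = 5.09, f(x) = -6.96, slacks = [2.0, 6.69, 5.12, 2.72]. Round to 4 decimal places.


Step 1: Compute log-barrier.
ln values: [0.6931, 1.9006, 1.6332, 1.0006]
phi = -(0.6931 + 1.9006 + 1.6332 + 1.0006) = -5.2275
Step 2: Compute augmented objective.
t*f(x) = 5.09*-6.96 = -35.4264
Total = -35.4264 - 5.2275 = -40.6539


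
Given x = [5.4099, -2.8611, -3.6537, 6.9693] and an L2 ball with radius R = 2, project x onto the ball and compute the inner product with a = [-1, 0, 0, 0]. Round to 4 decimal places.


Step 1: Compute ||x|| (intermediates to 6 decimals).
||x|| = sqrt(5.4099^2 + (-2.8611)^2 + (-3.6537)^2 + 6.9693^2) = 9.96863
Step 2: Project.
Since ||x|| > R, scale = R/||x|| = 2/9.96863 = 0.200629, proj(x) = scale * x
proj(x) = [1.085383, -0.57402, -0.733038, 1.398244]
Step 3: Dot product.
a^T * proj(x) = -1*1.085383 + 0*(-0.57402) + 0*(-0.733038) + 0*1.398244 = -1.0854


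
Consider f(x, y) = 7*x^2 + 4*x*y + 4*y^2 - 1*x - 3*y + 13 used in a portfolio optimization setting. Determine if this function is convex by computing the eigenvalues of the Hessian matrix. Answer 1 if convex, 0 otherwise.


The Hessian of f(x,y) = 7*x^2 + 4*x*y + 4*y^2 - 1*x - 3*y + 13 is:
H = [[14, 4], [4, 8]]
Trace = 14 + 8 = 22
Determinant = 14*8 - (4)^2 = 96
Discriminant = (22)^2 - 4*96 = 100.0
Eigenvalues: lambda_1 = 6.0, lambda_2 = 16.0
The function is convex.

1


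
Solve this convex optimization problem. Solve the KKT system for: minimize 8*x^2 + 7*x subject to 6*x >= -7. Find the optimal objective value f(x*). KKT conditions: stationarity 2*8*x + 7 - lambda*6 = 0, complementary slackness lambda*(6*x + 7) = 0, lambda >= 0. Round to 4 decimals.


Step 1: Try lambda = 0 (constraint inactive).
Stationarity: 2*8*x + 7 = 0
x* = -7/(2*8) = -0.4375
Check constraint: 6*-0.4375 = -2.625 >= -7 -- satisfied.
Step 2: Compute optimal value.
f(x*) = 8*(-0.4375)^2 + 7*(-0.4375) = -1.5313


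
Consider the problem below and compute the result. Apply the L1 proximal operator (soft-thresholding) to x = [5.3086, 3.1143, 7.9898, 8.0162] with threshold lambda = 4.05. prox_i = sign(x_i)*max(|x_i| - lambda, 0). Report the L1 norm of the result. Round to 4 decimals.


Soft-thresholding with lambda = 4.05:
prox(5.3086) = sign(5.3086)*max(|5.3086| - 4.05, 0) = 1.2586
prox(3.1143) = sign(3.1143)*max(|3.1143| - 4.05, 0) = 0.0
prox(7.9898) = sign(7.9898)*max(|7.9898| - 4.05, 0) = 3.9398
prox(8.0162) = sign(8.0162)*max(|8.0162| - 4.05, 0) = 3.9662
prox(x) = [1.2586, 0.0, 3.9398, 3.9662]
||prox(x)||_1 = 1.2586 + 0.0 + 3.9398 + 3.9662 = 9.1646


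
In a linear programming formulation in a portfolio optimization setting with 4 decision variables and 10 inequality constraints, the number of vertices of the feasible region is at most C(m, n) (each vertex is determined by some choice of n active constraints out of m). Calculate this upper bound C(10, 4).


Each vertex corresponds to some choice of n active constraints out of m, so the number of vertices is at most C(m, n) = m! / (n!(m-n)!).
m = 10, n = 4
Numerator: 10 * 9 * 8 * 7
Denominator: 4! = 24
C(10, 4) = 210


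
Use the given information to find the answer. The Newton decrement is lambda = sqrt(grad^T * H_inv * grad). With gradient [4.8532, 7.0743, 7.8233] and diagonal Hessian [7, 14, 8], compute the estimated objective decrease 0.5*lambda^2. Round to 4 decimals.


Step 1: H is diagonal, so H^(-1) * g = [0.6933, 0.5053, 0.9779].
Step 2: g^T H^(-1) g = sum_i g_i^2 / H_ii
  = (4.8532)^2/7 + (7.0743)^2/14 + (7.8233)^2/8
  = 3.3648 + 3.5747 + 7.6505 = 14.59
Step 3: Objective decrease = 0.5 * g^T H^(-1) g = 7.295


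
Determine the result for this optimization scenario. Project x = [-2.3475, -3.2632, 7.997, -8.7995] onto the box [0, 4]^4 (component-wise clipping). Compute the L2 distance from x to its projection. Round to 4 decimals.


Project each component onto [0, 4].
clip(-2.3475) = 0.0, clip(-3.2632) = 0.0, clip(7.997) = 4.0, clip(-8.7995) = 0.0
Projection = [0.0, 0.0, 4.0, 0.0]
Squared diffs: [5.5108, 10.6485, 15.976, 77.4312]
Distance = sqrt(109.5665) = 10.4674


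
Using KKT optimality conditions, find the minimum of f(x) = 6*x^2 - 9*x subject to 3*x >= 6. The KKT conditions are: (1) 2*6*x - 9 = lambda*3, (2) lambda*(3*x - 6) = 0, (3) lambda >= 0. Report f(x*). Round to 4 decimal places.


Step 1: Try lambda = 0 (constraint inactive).
x_unc = 9/(2*6) = 0.75
Check: 3*0.75 = 2.25 < 6 -- violated!
Step 2: Constraint must be active: 3*x = 6
x* = 6/3 = 2.0
lambda = (2*6*2.0 - 9)/3 = 5.0
Step 3: Compute optimal value.
f(x*) = 6*2.0^2 - 9*2.0 = 6.0


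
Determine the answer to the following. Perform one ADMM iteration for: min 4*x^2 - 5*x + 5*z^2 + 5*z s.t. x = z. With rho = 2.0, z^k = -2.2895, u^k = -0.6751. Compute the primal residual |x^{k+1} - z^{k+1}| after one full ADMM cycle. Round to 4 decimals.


ADMM iteration with rho = 2.0, z^k = -2.2895, u^k = -0.6751
Step 1: x-update.
Minimize 4*x^2 - 5*x + (2.0/2)*(x + 2.2895 - 0.6751)^2
FOC: (2*4 + 2.0)*x = 5 + 2.0*(-2.2895 + 0.6751)
x^{k+1} = 0.1771
Step 2: z-update.
Minimize 5*z^2 + 5*z + (2.0/2)*(0.1771 - z - 0.6751)^2
FOC: (2*5 + 2.0)*z = -5 + 2.0*(0.1771 - 0.6751)
z^{k+1} = -0.4997
Step 3: u-update.
u^{k+1} = -0.6751 + 0.1771 + 0.4997 = 0.0017
Step 4: Primal residual = |0.1771 + 0.4997| = 0.6768


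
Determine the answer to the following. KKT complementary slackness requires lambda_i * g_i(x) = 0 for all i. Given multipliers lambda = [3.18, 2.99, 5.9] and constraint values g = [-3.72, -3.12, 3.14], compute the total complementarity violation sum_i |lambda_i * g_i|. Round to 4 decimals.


KKT complementary slackness check:
lambda_1 * g_1 = 3.18 * -3.72 = -11.8296
lambda_2 * g_2 = 2.99 * -3.12 = -9.3288
lambda_3 * g_3 = 5.9 * 3.14 = 18.526
Total violation = 11.8296 + 9.3288 + 18.526 = 39.6844


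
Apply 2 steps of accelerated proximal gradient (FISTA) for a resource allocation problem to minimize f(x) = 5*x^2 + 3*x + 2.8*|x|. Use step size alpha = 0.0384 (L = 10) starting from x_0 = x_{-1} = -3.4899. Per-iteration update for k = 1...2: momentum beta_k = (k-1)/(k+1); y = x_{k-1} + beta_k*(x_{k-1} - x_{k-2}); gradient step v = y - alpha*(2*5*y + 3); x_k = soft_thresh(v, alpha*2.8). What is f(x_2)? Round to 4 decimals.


FISTA on f(x) = 5*x^2 + 3*x + 2.8*|x|
L = 10, alpha = 0.0384
Iteration 1: beta = 0.0, y = -3.4899 + 0.0*(-3.4899 + 3.4899) = -3.4899
  grad(y) = -31.899, v = y - alpha*grad = -2.265
  prox(v) = soft_thresh(-2.265, 0.1075) = -2.1575
Iteration 2: beta = 0.3333, y = -2.1575 + 0.3333*(-2.1575 + 3.4899) = -1.7133
  grad(y) = -14.1331, v = y - alpha*grad = -1.1706
  prox(v) = soft_thresh(-1.1706, 0.1075) = -1.0631
f(x_2) = 5*(-1.0631)^2 + 3*(-1.0631) + 2.8*|-1.0631| = 5.4381


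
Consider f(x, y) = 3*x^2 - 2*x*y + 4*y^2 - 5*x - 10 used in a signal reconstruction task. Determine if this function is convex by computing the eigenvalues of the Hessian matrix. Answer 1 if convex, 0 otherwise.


The Hessian of f(x,y) = 3*x^2 - 2*x*y + 4*y^2 - 5*x - 10 is:
H = [[6, -2], [-2, 8]]
Trace = 6 + 8 = 14
Determinant = 6*8 - (-2)^2 = 44
Discriminant = (14)^2 - 4*44 = 20.0
Eigenvalues: lambda_1 = 4.7639, lambda_2 = 9.2361
The function is convex.

1


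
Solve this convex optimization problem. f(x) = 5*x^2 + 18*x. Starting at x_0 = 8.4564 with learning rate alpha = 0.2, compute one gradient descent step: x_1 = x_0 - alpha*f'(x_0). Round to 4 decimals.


We compute the gradient at x_0 and apply the update.
f'(x) = 10*x + 18
f'(8.4564) = 10*8.4564 + 18 = 102.564
x_1 = 8.4564 - 0.2*102.564 = -12.0564


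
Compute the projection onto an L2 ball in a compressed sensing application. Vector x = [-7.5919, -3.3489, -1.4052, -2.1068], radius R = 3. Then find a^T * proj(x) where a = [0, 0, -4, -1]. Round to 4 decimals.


Step 1: Compute ||x|| (intermediates to 6 decimals).
||x|| = sqrt((-7.5919)^2 + (-3.3489)^2 + (-1.4052)^2 + (-2.1068)^2) = 8.675556
Step 2: Project.
Since ||x|| > R, scale = R/||x|| = 3/8.675556 = 0.345799, proj(x) = scale * x
proj(x) = [-2.625271, -1.158046, -0.485917, -0.728529]
Step 3: Dot product.
a^T * proj(x) = 0*(-2.625271) + 0*(-1.158046) - 4*(-0.485917) - 1*(-0.728529) = 2.6722


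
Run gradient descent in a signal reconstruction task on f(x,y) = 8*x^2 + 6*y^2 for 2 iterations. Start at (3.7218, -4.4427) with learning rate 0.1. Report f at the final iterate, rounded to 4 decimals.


Gradient descent on f(x,y) = 8*x^2 + 6*y^2.
Starting point: (3.7218, -4.4427), alpha = 0.1
Step 1: grad_x = 2*8*3.7218 = 59.5488, grad_y = 2*6*-4.4427 = -53.3124
  x_1 = 3.7218 - 0.1*59.5488 = -2.2331
  y_1 = -4.4427 - 0.1*-53.3124 = 0.8885
Step 2: grad_x = 2*8*-2.2331 = -35.7293, grad_y = 2*6*0.8885 = 10.6625
  x_2 = -2.2331 - 0.1*-35.7293 = 1.3398
  y_2 = 0.8885 - 0.1*10.6625 = -0.1777
f(1.3398, -0.1777) = 8*1.3398^2 + 6*(-0.1777)^2 = 14.551


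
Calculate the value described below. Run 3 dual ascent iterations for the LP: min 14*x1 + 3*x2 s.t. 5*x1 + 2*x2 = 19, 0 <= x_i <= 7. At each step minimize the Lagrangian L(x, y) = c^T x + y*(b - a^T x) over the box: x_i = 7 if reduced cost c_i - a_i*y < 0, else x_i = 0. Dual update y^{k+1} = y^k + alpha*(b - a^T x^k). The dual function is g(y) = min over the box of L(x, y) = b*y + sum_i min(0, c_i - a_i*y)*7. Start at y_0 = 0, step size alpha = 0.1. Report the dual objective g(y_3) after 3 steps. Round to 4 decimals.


Dual ascent for LP: min 14*x1 + 3*x2, 5*x1 + 2*x2 = 19, 0 <= x_i <= 7
Step 1: y^k = 0.0, reduced costs: (14.0, 3.0)
  x^k = (0.0, 0.0), subgradient = b - a^T x = 19.0
  y^{k+1} = 0.0 + 0.1*19.0 = 1.9
Step 2: y^k = 1.9, reduced costs: (4.5, -0.8)
  x^k = (0.0, 7.0), subgradient = b - a^T x = 5.0
  y^{k+1} = 1.9 + 0.1*5.0 = 2.4
Step 3: y^k = 2.4, reduced costs: (2.0, -1.8)
  x^k = (0.0, 7.0), subgradient = b - a^T x = 5.0
  y^{k+1} = 2.4 + 0.1*5.0 = 2.9
Dual objective at y_3 = 2.9: reduced costs (-0.5, -2.8), box minimizer x = (7.0, 7.0)
g(y_3) = b*y + (c1 - a1*y)*x1 + (c2 - a2*y)*x2 = 19*2.9 + (-0.5)*7.0 + (-2.8)*7.0 = 55.1 - 3.5 - 19.6 = 32.0


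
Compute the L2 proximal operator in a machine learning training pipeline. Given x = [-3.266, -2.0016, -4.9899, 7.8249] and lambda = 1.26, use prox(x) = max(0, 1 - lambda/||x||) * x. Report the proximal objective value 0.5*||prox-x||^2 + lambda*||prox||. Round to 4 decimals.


Step 1: Compute ||x||.
||x|| = 10.04
Step 2: Compute scaling factor.
scale = max(0, 1 - 1.26/10.04) = 0.8745
Step 3: prox(x) = [-2.8561, -1.7504, -4.3637, 6.8429]
||prox(x)|| = 8.78
Step 4: Proximal objective.
0.5*||prox-x||^2 = 0.7938
lambda*||prox|| = 11.0628
Total = 11.8566


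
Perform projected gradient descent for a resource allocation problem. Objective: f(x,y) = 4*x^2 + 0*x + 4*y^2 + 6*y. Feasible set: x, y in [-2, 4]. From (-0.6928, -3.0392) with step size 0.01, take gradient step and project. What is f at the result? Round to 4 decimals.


Step 1: Compute gradient at (-0.6928, -3.0392).
grad_x = 2*4*-0.6928 + 0 = -5.5424
grad_y = 2*4*-3.0392 + 6 = -18.3136
Step 2: Gradient step.
x_raw = -0.6928 - 0.01*-5.5424 = -0.6374
y_raw = -3.0392 - 0.01*-18.3136 = -2.8561
Step 3: Project onto [-2, 4].
x_proj = clip(-0.6374) = -0.6374
y_proj = clip(-2.8561) = -2.0
Step 4: Evaluate f.
f(-0.6374, -2.0) = 5.625
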